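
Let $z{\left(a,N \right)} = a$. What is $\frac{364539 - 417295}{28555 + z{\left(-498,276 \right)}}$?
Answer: $- \frac{52756}{28057} \approx -1.8803$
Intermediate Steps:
$\frac{364539 - 417295}{28555 + z{\left(-498,276 \right)}} = \frac{364539 - 417295}{28555 - 498} = - \frac{52756}{28057}$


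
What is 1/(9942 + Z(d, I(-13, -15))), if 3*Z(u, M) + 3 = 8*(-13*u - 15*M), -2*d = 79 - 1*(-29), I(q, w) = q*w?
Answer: 1/4013 ≈ 0.00024919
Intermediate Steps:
d = -54 (d = -(79 - 1*(-29))/2 = -(79 + 29)/2 = -1/2*108 = -54)
Z(u, M) = -1 - 40*M - 104*u/3 (Z(u, M) = -1 + (8*(-13*u - 15*M))/3 = -1 + (8*(-15*M - 13*u))/3 = -1 + (-120*M - 104*u)/3 = -1 + (-40*M - 104*u/3) = -1 - 40*M - 104*u/3)
1/(9942 + Z(d, I(-13, -15))) = 1/(9942 + (-1 - (-520)*(-15) - 104/3*(-54))) = 1/(9942 + (-1 - 40*195 + 1872)) = 1/(9942 + (-1 - 7800 + 1872)) = 1/(9942 - 5929) = 1/4013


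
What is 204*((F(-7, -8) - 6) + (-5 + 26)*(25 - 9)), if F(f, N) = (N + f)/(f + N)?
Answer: 67524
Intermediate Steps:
F(f, N) = 1 (F(f, N) = (N + f)/(N + f) = 1)
204*((F(-7, -8) - 6) + (-5 + 26)*(25 - 9)) = 204*((1 - 6) + (-5 + 26)*(25 - 9)) = 204*(-5 + 21*16) = 204*(-5 + 336) = 204*331 = 67524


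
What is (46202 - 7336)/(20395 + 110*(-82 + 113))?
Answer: 38866/23805 ≈ 1.6327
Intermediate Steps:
(46202 - 7336)/(20395 + 110*(-82 + 113)) = 38866/(20395 + 110*31) = 38866/(20395 + 3410) = 38866/23805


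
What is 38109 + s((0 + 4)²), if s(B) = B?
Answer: 38125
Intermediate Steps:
38109 + s((0 + 4)²) = 38109 + (0 + 4)² = 38109 + 4² = 38109 + 16 = 38125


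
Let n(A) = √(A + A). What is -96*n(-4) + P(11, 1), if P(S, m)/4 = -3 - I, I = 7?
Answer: -40 - 192*I*√2 ≈ -40.0 - 271.53*I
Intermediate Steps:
P(S, m) = -40 (P(S, m) = 4*(-3 - 1*7) = 4*(-3 - 7) = 4*(-10) = -40)
n(A) = √2*√A (n(A) = √(2*A) = √2*√A)
-96*n(-4) + P(11, 1) = -96*√2*√(-4) - 40 = -96*√2*2*I - 40 = -192*I*√2 - 40 = -40 - 192*I*√2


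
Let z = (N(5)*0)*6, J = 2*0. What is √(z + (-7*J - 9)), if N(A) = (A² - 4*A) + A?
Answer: 3*I ≈ 3.0*I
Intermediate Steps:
N(A) = A² - 3*A
J = 0
z = 0 (z = ((5*(-3 + 5))*0)*6 = ((5*2)*0)*6 = (10*0)*6 = 0*6 = 0)
√(z + (-7*J - 9)) = √(0 + (-7*0 - 9)) = √(0 + (0 - 9)) = √(0 - 9) = √(-9) = 3*I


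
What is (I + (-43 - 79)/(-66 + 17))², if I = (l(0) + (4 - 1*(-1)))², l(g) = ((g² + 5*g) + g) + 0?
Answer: 1814409/2401 ≈ 755.69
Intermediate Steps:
l(g) = g² + 6*g (l(g) = (g² + 6*g) + 0 = g² + 6*g)
I = 25 (I = (0*(6 + 0) + (4 - 1*(-1)))² = (0*6 + (4 + 1))² = (0 + 5)² = 5² = 25)
(I + (-43 - 79)/(-66 + 17))² = (25 + (-43 - 79)/(-66 + 17))² = (25 - 122/(-49))² = (25 - 122*(-1/49))² = (25 + 122/49)² = (1347/49)² = 1814409/2401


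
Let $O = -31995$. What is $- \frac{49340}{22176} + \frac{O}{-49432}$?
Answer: $- \frac{27022715}{17128188} \approx -1.5777$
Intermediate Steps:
$- \frac{49340}{22176} + \frac{O}{-49432} = - \frac{49340}{22176} - \frac{31995}{-49432} = \left(-49340\right) \frac{1}{22176} - - \frac{31995}{49432} = - \frac{12335}{5544} + \frac{31995}{49432} = - \frac{27022715}{17128188}$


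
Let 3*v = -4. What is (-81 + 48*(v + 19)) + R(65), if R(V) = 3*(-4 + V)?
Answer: 950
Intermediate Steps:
v = -4/3 (v = (⅓)*(-4) = -4/3 ≈ -1.3333)
R(V) = -12 + 3*V
(-81 + 48*(v + 19)) + R(65) = (-81 + 48*(-4/3 + 19)) + (-12 + 3*65) = (-81 + 48*(53/3)) + (-12 + 195) = (-81 + 848) + 183 = 767 + 183 = 950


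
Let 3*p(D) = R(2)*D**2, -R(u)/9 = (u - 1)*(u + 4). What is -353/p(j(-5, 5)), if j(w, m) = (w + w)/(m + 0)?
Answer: 353/72 ≈ 4.9028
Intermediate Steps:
j(w, m) = 2*w/m (j(w, m) = (2*w)/m = 2*w/m)
R(u) = -9*(-1 + u)*(4 + u) (R(u) = -9*(u - 1)*(u + 4) = -9*(-1 + u)*(4 + u))
p(D) = -18*D**2 (p(D) = ((36 - 27*2 - 9*2**2)*D**2)/3 = ((36 - 54 - 9*4)*D**2)/3 = ((36 - 54 - 36)*D**2)/3 = (-54*D**2)/3 = -18*D**2)
-353/p(j(-5, 5)) = -353/((-18*(2*(-5)/5)**2)) = -353/((-18*(2*(-5)*(1/5))**2)) = -353/((-18*(-2)**2)) = -353/((-18*4)) = -353/(-72) = -353*(-1/72) = 353/72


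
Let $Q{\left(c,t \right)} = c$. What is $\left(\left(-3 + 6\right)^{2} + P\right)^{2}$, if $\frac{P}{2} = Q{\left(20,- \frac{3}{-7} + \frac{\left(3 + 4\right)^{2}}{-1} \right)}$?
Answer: $2401$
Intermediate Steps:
$P = 40$ ($P = 2 \cdot 20 = 40$)
$\left(\left(-3 + 6\right)^{2} + P\right)^{2} = \left(\left(-3 + 6\right)^{2} + 40\right)^{2} = \left(3^{2} + 40\right)^{2} = \left(9 + 40\right)^{2} = 49^{2} = 2401$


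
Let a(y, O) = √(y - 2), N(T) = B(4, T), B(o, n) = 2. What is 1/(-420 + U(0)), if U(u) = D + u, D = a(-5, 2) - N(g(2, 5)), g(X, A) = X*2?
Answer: -422/178091 - I*√7/178091 ≈ -0.0023696 - 1.4856e-5*I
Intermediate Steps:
g(X, A) = 2*X
N(T) = 2
a(y, O) = √(-2 + y)
D = -2 + I*√7 (D = √(-2 - 5) - 1*2 = √(-7) - 2 = I*√7 - 2 = -2 + I*√7 ≈ -2.0 + 2.6458*I)
U(u) = -2 + u + I*√7 (U(u) = (-2 + I*√7) + u = -2 + u + I*√7)
1/(-420 + U(0)) = 1/(-420 + (-2 + 0 + I*√7)) = 1/(-420 + (-2 + I*√7)) = 1/(-422 + I*√7)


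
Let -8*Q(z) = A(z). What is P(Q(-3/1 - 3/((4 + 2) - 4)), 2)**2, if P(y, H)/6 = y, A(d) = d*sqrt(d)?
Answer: -6561/128 ≈ -51.258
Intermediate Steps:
A(d) = d**(3/2)
Q(z) = -z**(3/2)/8
P(y, H) = 6*y
P(Q(-3/1 - 3/((4 + 2) - 4)), 2)**2 = (6*(-(-3/1 - 3/((4 + 2) - 4))**(3/2)/8))**2 = (6*(-(-3*1 - 3/(6 - 4))**(3/2)/8))**2 = (6*(-(-3 - 3/2)**(3/2)/8))**2 = (6*(-(-27)*I*sqrt(2)/32))**2 = (6*(27*I*sqrt(2)/32))**2 = (81*I*sqrt(2)/16)**2 = -6561/128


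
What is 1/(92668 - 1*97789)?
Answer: -1/5121 ≈ -0.00019527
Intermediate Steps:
1/(92668 - 1*97789) = 1/(92668 - 97789) = 1/(-5121) = -1/5121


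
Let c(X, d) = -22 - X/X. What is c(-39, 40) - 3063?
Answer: -3086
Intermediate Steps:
c(X, d) = -23 (c(X, d) = -22 - 1*1 = -22 - 1 = -23)
c(-39, 40) - 3063 = -23 - 3063 = -3086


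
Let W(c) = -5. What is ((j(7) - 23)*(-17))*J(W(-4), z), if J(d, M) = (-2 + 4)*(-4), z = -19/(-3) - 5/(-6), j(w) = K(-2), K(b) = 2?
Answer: -2856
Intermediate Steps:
j(w) = 2
z = 43/6 (z = -19*(-⅓) - 5*(-⅙) = 19/3 + ⅚ = 43/6 ≈ 7.1667)
J(d, M) = -8 (J(d, M) = 2*(-4) = -8)
((j(7) - 23)*(-17))*J(W(-4), z) = ((2 - 23)*(-17))*(-8) = -21*(-17)*(-8) = 357*(-8) = -2856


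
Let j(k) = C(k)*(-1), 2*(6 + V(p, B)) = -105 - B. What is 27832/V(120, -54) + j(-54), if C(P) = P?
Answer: -7466/9 ≈ -829.56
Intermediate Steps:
V(p, B) = -117/2 - B/2 (V(p, B) = -6 + (-105 - B)/2 = -6 + (-105/2 - B/2) = -117/2 - B/2)
j(k) = -k (j(k) = k*(-1) = -k)
27832/V(120, -54) + j(-54) = 27832/(-117/2 - ½*(-54)) - 1*(-54) = 27832/(-117/2 + 27) + 54 = 27832/(-63/2) + 54 = 27832*(-2/63) + 54 = -7952/9 + 54 = -7466/9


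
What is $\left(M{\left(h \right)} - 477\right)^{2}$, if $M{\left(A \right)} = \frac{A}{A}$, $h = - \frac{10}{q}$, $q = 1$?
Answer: $226576$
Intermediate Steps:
$h = -10$ ($h = - \frac{10}{1} = \left(-10\right) 1 = -10$)
$M{\left(A \right)} = 1$
$\left(M{\left(h \right)} - 477\right)^{2} = \left(1 - 477\right)^{2} = \left(-476\right)^{2} = 226576$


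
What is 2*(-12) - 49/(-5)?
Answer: -71/5 ≈ -14.200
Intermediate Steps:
2*(-12) - 49/(-5) = -24 - 49*(-⅕) = -24 + 49/5 = -71/5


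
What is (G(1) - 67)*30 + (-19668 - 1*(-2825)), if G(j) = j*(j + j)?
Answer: -18793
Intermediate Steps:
G(j) = 2*j² (G(j) = j*(2*j) = 2*j²)
(G(1) - 67)*30 + (-19668 - 1*(-2825)) = (2*1² - 67)*30 + (-19668 - 1*(-2825)) = (2*1 - 67)*30 + (-19668 + 2825) = (2 - 67)*30 - 16843 = -65*30 - 16843 = -1950 - 16843 = -18793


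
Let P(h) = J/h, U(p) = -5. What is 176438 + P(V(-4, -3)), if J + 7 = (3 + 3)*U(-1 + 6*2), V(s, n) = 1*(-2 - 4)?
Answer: 1058665/6 ≈ 1.7644e+5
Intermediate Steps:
V(s, n) = -6 (V(s, n) = 1*(-6) = -6)
J = -37 (J = -7 + (3 + 3)*(-5) = -7 + 6*(-5) = -7 - 30 = -37)
P(h) = -37/h
176438 + P(V(-4, -3)) = 176438 - 37/(-6) = 176438 - 37*(-1/6) = 176438 + 37/6 = 1058665/6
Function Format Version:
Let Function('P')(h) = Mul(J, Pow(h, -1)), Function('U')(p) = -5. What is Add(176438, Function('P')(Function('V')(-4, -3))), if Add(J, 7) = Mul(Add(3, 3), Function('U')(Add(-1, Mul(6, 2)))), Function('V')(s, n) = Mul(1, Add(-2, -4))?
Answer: Rational(1058665, 6) ≈ 1.7644e+5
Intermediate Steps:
Function('V')(s, n) = -6 (Function('V')(s, n) = Mul(1, -6) = -6)
J = -37 (J = Add(-7, Mul(Add(3, 3), -5)) = Add(-7, Mul(6, -5)) = Add(-7, -30) = -37)
Function('P')(h) = Mul(-37, Pow(h, -1))
Add(176438, Function('P')(Function('V')(-4, -3))) = Add(176438, Mul(-37, Pow(-6, -1))) = Add(176438, Mul(-37, Rational(-1, 6))) = Add(176438, Rational(37, 6)) = Rational(1058665, 6)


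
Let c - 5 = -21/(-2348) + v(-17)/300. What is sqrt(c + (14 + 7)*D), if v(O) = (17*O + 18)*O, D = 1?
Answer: sqrt(3206994081)/8805 ≈ 6.4316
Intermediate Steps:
v(O) = O*(18 + 17*O) (v(O) = (18 + 17*O)*O = O*(18 + 17*O))
c = 896596/44025 (c = 5 + (-21/(-2348) - 17*(18 + 17*(-17))/300) = 5 + (-21*(-1/2348) - 17*(18 - 289)*(1/300)) = 5 + (21/2348 - 17*(-271)*(1/300)) = 5 + (21/2348 + 4607*(1/300)) = 5 + (21/2348 + 4607/300) = 5 + 676471/44025 = 896596/44025 ≈ 20.366)
sqrt(c + (14 + 7)*D) = sqrt(896596/44025 + (14 + 7)*1) = sqrt(896596/44025 + 21*1) = sqrt(896596/44025 + 21) = sqrt(1821121/44025) = sqrt(3206994081)/8805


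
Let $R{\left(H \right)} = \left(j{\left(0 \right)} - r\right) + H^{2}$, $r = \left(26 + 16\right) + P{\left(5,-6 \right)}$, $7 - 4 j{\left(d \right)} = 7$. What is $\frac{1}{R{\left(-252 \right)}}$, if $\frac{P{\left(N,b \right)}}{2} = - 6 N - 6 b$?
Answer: $\frac{1}{63450} \approx 1.576 \cdot 10^{-5}$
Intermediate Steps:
$P{\left(N,b \right)} = - 12 N - 12 b$ ($P{\left(N,b \right)} = 2 \left(- 6 N - 6 b\right) = - 12 N - 12 b$)
$j{\left(d \right)} = 0$ ($j{\left(d \right)} = \frac{7}{4} - \frac{7}{4} = 0$)
$r = 54$ ($r = \left(26 + 16\right) - -12 = 42 + \left(-60 + 72\right) = 42 + 12 = 54$)
$R{\left(H \right)} = -54 + H^{2}$ ($R{\left(H \right)} = \left(0 - 54\right) + H^{2} = -54 + H^{2}$)
$\frac{1}{R{\left(-252 \right)}} = \frac{1}{-54 + \left(-252\right)^{2}} = \frac{1}{-54 + 63504} = \frac{1}{63450}$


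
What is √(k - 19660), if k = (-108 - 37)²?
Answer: √1365 ≈ 36.946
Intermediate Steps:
k = 21025 (k = (-145)² = 21025)
√(k - 19660) = √(21025 - 19660) = √1365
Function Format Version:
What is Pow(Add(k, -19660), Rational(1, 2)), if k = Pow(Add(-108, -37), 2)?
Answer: Pow(1365, Rational(1, 2)) ≈ 36.946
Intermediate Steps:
k = 21025 (k = Pow(-145, 2) = 21025)
Pow(Add(k, -19660), Rational(1, 2)) = Pow(Add(21025, -19660), Rational(1, 2)) = Pow(1365, Rational(1, 2))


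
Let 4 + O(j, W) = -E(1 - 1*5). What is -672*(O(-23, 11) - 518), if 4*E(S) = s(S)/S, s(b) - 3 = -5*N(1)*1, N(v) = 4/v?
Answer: 351498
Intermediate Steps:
s(b) = -17 (s(b) = 3 - 20/1*1 = 3 - 20*1 = 3 - 20 = -17)
E(S) = -17/(4*S) (E(S) = (-17/S)/4 = -17/(4*S))
O(j, W) = -81/16 (O(j, W) = -4 - (-17)/(4*(1 - 1*5)) = -4 - (-17)/(4*(1 - 5)) = -4 - (-17)/(4*(-4)) = -4 - (-17)*(-1)/(4*4) = -4 - 1*17/16 = -4 - 17/16 = -81/16)
-672*(O(-23, 11) - 518) = -672*(-81/16 - 518) = -672*(-8369/16) = 351498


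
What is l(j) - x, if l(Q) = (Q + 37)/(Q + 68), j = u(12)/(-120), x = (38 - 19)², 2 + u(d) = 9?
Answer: -94800/263 ≈ -360.46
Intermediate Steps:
u(d) = 7 (u(d) = -2 + 9 = 7)
x = 361 (x = 19² = 361)
j = -7/120 (j = 7/(-120) = 7*(-1/120) = -7/120 ≈ -0.058333)
l(Q) = (37 + Q)/(68 + Q)
l(j) - x = (37 - 7/120)/(68 - 7/120) - 1*361 = (4433/120)/(8153/120) - 361 = (120/8153)*(4433/120) - 361 = 143/263 - 361 = -94800/263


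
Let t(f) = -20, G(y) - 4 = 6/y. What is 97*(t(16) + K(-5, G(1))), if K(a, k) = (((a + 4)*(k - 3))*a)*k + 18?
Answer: 33756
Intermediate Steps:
G(y) = 4 + 6/y
K(a, k) = 18 + a*k*(-3 + k)*(4 + a) (K(a, k) = (((4 + a)*(-3 + k))*a)*k + 18 = (((-3 + k)*(4 + a))*a)*k + 18 = (a*(-3 + k)*(4 + a))*k + 18 = a*k*(-3 + k)*(4 + a) + 18 = 18 + a*k*(-3 + k)*(4 + a))
97*(t(16) + K(-5, G(1))) = 97*(-20 + (18 + (-5)**2*(4 + 6/1)**2 - 12*(-5)*(4 + 6/1) - 3*(4 + 6/1)*(-5)**2 + 4*(-5)*(4 + 6/1)**2)) = 97*(-20 + (18 + 25*(4 + 6*1)**2 - 12*(-5)*(4 + 6*1) - 3*(4 + 6*1)*25 + 4*(-5)*(4 + 6*1)**2)) = 97*(-20 + (18 + 25*(4 + 6)**2 - 12*(-5)*(4 + 6) - 3*(4 + 6)*25 + 4*(-5)*(4 + 6)**2)) = 97*(-20 + (18 + 25*10**2 - 12*(-5)*10 - 3*10*25 + 4*(-5)*10**2)) = 97*(-20 + (18 + 25*100 + 600 - 750 + 4*(-5)*100)) = 97*(-20 + (18 + 2500 + 600 - 750 - 2000)) = 97*(-20 + 368) = 97*348 = 33756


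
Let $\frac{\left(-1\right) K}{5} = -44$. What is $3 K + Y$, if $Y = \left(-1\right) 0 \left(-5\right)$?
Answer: $660$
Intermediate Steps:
$K = 220$ ($K = \left(-5\right) \left(-44\right) = 220$)
$Y = 0$ ($Y = 0 \left(-5\right) = 0$)
$3 K + Y = 3 \cdot 220 + 0 = 660 + 0 = 660$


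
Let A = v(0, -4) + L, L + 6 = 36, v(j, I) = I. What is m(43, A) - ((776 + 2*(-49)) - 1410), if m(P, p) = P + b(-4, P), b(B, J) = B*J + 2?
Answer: 605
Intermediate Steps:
L = 30 (L = -6 + 36 = 30)
b(B, J) = 2 + B*J
A = 26 (A = -4 + 30 = 26)
m(P, p) = 2 - 3*P (m(P, p) = P + (2 - 4*P) = 2 - 3*P)
m(43, A) - ((776 + 2*(-49)) - 1410) = (2 - 3*43) - ((776 + 2*(-49)) - 1410) = (2 - 129) - ((776 - 98) - 1410) = -127 - (678 - 1410) = -127 - 1*(-732) = -127 + 732 = 605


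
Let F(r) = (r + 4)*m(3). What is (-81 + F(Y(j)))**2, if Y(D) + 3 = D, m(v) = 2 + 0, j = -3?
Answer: 7225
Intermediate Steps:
m(v) = 2
Y(D) = -3 + D
F(r) = 8 + 2*r (F(r) = (r + 4)*2 = (4 + r)*2 = 8 + 2*r)
(-81 + F(Y(j)))**2 = (-81 + (8 + 2*(-3 - 3)))**2 = (-81 + (8 + 2*(-6)))**2 = (-81 + (8 - 12))**2 = (-81 - 4)**2 = (-85)**2 = 7225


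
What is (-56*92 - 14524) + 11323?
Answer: -8353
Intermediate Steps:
(-56*92 - 14524) + 11323 = (-5152 - 14524) + 11323 = -19676 + 11323 = -8353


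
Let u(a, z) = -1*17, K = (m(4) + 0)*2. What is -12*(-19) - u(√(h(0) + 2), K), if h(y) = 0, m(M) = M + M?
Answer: 245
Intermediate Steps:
m(M) = 2*M
K = 16 (K = (2*4 + 0)*2 = (8 + 0)*2 = 8*2 = 16)
u(a, z) = -17
-12*(-19) - u(√(h(0) + 2), K) = -12*(-19) - 1*(-17) = 228 + 17 = 245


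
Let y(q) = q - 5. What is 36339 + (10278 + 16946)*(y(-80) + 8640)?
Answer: 232937659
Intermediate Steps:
y(q) = -5 + q
36339 + (10278 + 16946)*(y(-80) + 8640) = 36339 + (10278 + 16946)*((-5 - 80) + 8640) = 36339 + 27224*(-85 + 8640) = 36339 + 27224*8555 = 36339 + 232901320 = 232937659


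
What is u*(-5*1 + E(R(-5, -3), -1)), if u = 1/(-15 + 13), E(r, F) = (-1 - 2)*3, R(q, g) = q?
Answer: 7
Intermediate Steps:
E(r, F) = -9 (E(r, F) = -3*3 = -9)
u = -½ (u = 1/(-2) = -½ ≈ -0.50000)
u*(-5*1 + E(R(-5, -3), -1)) = -(-5*1 - 9)/2 = -(-5 - 9)/2 = -½*(-14) = 7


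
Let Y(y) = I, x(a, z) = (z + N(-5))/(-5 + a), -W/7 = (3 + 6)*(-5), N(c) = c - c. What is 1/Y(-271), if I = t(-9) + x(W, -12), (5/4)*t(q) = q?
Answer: -155/1122 ≈ -0.13815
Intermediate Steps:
N(c) = 0
t(q) = 4*q/5
W = 315 (W = -7*(3 + 6)*(-5) = -63*(-5) = -7*(-45) = 315)
x(a, z) = z/(-5 + a) (x(a, z) = (z + 0)/(-5 + a) = z/(-5 + a))
I = -1122/155 (I = (⅘)*(-9) - 12/(-5 + 315) = -36/5 - 12/310 = -36/5 - 12*1/310 = -36/5 - 6/155 = -1122/155 ≈ -7.2387)
Y(y) = -1122/155
1/Y(-271) = 1/(-1122/155) = -155/1122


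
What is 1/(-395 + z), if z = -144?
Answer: -1/539 ≈ -0.0018553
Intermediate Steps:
1/(-395 + z) = 1/(-395 - 144) = 1/(-539) = -1/539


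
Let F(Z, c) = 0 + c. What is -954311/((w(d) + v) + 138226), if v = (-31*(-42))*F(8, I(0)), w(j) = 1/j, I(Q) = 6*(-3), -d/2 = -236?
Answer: -6344152/763111 ≈ -8.3135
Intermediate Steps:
d = 472 (d = -2*(-236) = 472)
I(Q) = -18
F(Z, c) = c
v = -23436 (v = -31*(-42)*(-18) = 1302*(-18) = -23436)
-954311/((w(d) + v) + 138226) = -954311/((1/472 - 23436) + 138226) = -954311/(-11061791/472 + 138226) = -954311/54180881/472 = -954311*472/54180881 = -6344152/763111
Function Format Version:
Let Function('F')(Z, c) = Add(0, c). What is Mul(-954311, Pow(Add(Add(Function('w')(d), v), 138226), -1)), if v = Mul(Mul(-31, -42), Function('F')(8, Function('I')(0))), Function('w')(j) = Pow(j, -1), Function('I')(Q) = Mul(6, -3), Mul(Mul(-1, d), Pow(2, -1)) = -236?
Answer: Rational(-6344152, 763111) ≈ -8.3135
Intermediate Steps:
d = 472 (d = Mul(-2, -236) = 472)
Function('I')(Q) = -18
Function('F')(Z, c) = c
v = -23436 (v = Mul(Mul(-31, -42), -18) = Mul(1302, -18) = -23436)
Mul(-954311, Pow(Add(Add(Function('w')(d), v), 138226), -1)) = Mul(-954311, Pow(Add(Add(Pow(472, -1), -23436), 138226), -1)) = Mul(-954311, Pow(Add(Add(Rational(1, 472), -23436), 138226), -1)) = Mul(-954311, Pow(Add(Rational(-11061791, 472), 138226), -1)) = Mul(-954311, Pow(Rational(54180881, 472), -1)) = Mul(-954311, Rational(472, 54180881)) = Rational(-6344152, 763111)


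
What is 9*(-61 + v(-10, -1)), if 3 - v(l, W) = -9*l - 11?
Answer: -1233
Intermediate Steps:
v(l, W) = 14 + 9*l (v(l, W) = 3 - (-9*l - 11) = 3 - (-11 - 9*l) = 3 + (11 + 9*l) = 14 + 9*l)
9*(-61 + v(-10, -1)) = 9*(-61 + (14 + 9*(-10))) = 9*(-61 + (14 - 90)) = 9*(-61 - 76) = 9*(-137) = -1233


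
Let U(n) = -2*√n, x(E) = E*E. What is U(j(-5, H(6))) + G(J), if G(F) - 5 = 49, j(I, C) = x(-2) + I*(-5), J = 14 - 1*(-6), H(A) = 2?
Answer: 54 - 2*√29 ≈ 43.230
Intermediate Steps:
x(E) = E²
J = 20 (J = 14 + 6 = 20)
j(I, C) = 4 - 5*I (j(I, C) = (-2)² + I*(-5) = 4 - 5*I)
G(F) = 54 (G(F) = 5 + 49 = 54)
U(j(-5, H(6))) + G(J) = -2*√(4 - 5*(-5)) + 54 = -2*√(4 + 25) + 54 = -2*√29 + 54 = 54 - 2*√29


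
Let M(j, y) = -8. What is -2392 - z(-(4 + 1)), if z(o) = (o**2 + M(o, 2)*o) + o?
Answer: -2452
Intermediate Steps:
z(o) = o**2 - 7*o (z(o) = (o**2 - 8*o) + o = o**2 - 7*o)
-2392 - z(-(4 + 1)) = -2392 - (-(4 + 1))*(-7 - (4 + 1)) = -2392 - (-1*5)*(-7 - 1*5) = -2392 - (-5)*(-7 - 5) = -2392 - (-5)*(-12) = -2392 - 1*60 = -2392 - 60 = -2452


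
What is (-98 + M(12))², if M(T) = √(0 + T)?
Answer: 9616 - 392*√3 ≈ 8937.0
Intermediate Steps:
M(T) = √T
(-98 + M(12))² = (-98 + √12)² = (-98 + 2*√3)²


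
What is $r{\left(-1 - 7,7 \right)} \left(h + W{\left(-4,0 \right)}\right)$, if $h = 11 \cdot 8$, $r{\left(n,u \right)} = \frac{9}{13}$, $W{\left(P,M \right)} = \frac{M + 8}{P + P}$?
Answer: $\frac{783}{13} \approx 60.231$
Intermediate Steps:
$W{\left(P,M \right)} = \frac{8 + M}{2 P}$
$r{\left(n,u \right)} = \frac{9}{13}$ ($r{\left(n,u \right)} = 9 \cdot \frac{1}{13} = \frac{9}{13}$)
$h = 88$
$r{\left(-1 - 7,7 \right)} \left(h + W{\left(-4,0 \right)}\right) = \frac{9 \left(88 + \frac{8 + 0}{2 \left(-4\right)}\right)}{13} = \frac{9 \left(88 + \frac{1}{2} \left(- \frac{1}{4}\right) 8\right)}{13} = \frac{9 \left(88 - 1\right)}{13} = \frac{9}{13} \cdot 87 = \frac{783}{13}$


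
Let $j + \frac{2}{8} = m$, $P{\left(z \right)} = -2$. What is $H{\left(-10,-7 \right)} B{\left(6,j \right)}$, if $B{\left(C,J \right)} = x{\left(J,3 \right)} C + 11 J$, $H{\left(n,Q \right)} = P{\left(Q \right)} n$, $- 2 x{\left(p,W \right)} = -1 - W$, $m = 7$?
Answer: $1725$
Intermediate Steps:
$x{\left(p,W \right)} = \frac{1}{2} + \frac{W}{2}$ ($x{\left(p,W \right)} = - \frac{-1 - W}{2} = \frac{1}{2} + \frac{W}{2}$)
$H{\left(n,Q \right)} = - 2 n$
$j = \frac{27}{4}$ ($j = - \frac{1}{4} + 7 = \frac{27}{4} \approx 6.75$)
$B{\left(C,J \right)} = 2 C + 11 J$ ($B{\left(C,J \right)} = \left(\frac{1}{2} + \frac{1}{2} \cdot 3\right) C + 11 J = \left(\frac{1}{2} + \frac{3}{2}\right) C + 11 J = 2 C + 11 J$)
$H{\left(-10,-7 \right)} B{\left(6,j \right)} = \left(-2\right) \left(-10\right) \left(2 \cdot 6 + 11 \cdot \frac{27}{4}\right) = 20 \left(12 + \frac{297}{4}\right) = 20 \cdot \frac{345}{4} = 1725$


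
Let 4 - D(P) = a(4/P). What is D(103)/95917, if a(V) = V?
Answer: 408/9879451 ≈ 4.1298e-5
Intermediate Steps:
D(P) = 4 - 4/P
D(103)/95917 = (4 - 4/103)/95917 = (4 - 4*1/103)*(1/95917) = (4 - 4/103)*(1/95917) = (408/103)*(1/95917) = 408/9879451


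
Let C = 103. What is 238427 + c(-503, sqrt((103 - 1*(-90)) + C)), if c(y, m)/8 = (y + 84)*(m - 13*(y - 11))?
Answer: -22159637 - 6704*sqrt(74) ≈ -2.2217e+7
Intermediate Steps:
c(y, m) = 8*(84 + y)*(143 + m - 13*y) (c(y, m) = 8*((y + 84)*(m - 13*(y - 11))) = 8*((84 + y)*(m - 13*(-11 + y))) = 8*((84 + y)*(m + (143 - 13*y))) = 8*((84 + y)*(143 + m - 13*y)) = 8*(84 + y)*(143 + m - 13*y))
238427 + c(-503, sqrt((103 - 1*(-90)) + C)) = 238427 + (96096 - 7592*(-503) - 104*(-503)**2 + 672*sqrt((103 - 1*(-90)) + 103) + 8*sqrt((103 - 1*(-90)) + 103)*(-503)) = 238427 + (96096 + 3818776 - 104*253009 + 672*sqrt((103 + 90) + 103) + 8*sqrt((103 + 90) + 103)*(-503)) = 238427 + (96096 + 3818776 - 26312936 + 672*sqrt(193 + 103) + 8*sqrt(193 + 103)*(-503)) = 238427 + (96096 + 3818776 - 26312936 + 672*sqrt(296) + 8*sqrt(296)*(-503)) = 238427 + (96096 + 3818776 - 26312936 + 672*(2*sqrt(74)) + 8*(2*sqrt(74))*(-503)) = 238427 + (96096 + 3818776 - 26312936 + 1344*sqrt(74) - 8048*sqrt(74)) = 238427 + (-22398064 - 6704*sqrt(74)) = -22159637 - 6704*sqrt(74)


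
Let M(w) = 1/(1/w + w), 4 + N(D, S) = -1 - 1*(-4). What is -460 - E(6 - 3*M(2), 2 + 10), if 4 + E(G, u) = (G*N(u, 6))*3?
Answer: -2208/5 ≈ -441.60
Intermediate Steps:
N(D, S) = -1 (N(D, S) = -4 + (-1 - 1*(-4)) = -4 + (-1 + 4) = -4 + 3 = -1)
M(w) = 1/(w + 1/w)
E(G, u) = -4 - 3*G (E(G, u) = -4 + (G*(-1))*3 = -4 - G*3 = -4 - 3*G)
-460 - E(6 - 3*M(2), 2 + 10) = -460 - (-4 - 3*(6 - 6/(1 + 2**2))) = -460 - (-4 - 3*(6 - 6/(1 + 4))) = -460 - (-4 - 3*(6 - 6/5)) = -460 - (-4 - 3*24/5) = -460 - (-4 - 72/5) = -460 - 1*(-92/5) = -460 + 92/5 = -2208/5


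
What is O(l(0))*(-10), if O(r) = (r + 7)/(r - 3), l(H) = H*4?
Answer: 70/3 ≈ 23.333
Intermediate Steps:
l(H) = 4*H
O(r) = (7 + r)/(-3 + r)
O(l(0))*(-10) = ((7 + 4*0)/(-3 + 4*0))*(-10) = ((7 + 0)/(-3 + 0))*(-10) = (7/(-3))*(-10) = -⅓*7*(-10) = -7/3*(-10) = 70/3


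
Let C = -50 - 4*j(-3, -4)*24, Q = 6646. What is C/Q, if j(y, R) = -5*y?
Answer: -745/3323 ≈ -0.22420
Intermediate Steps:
C = -1490 (C = -50 - (-20)*(-3)*24 = -50 - 4*15*24 = -50 - 60*24 = -50 - 1440 = -1490)
C/Q = -1490/6646 = -1490*1/6646 = -745/3323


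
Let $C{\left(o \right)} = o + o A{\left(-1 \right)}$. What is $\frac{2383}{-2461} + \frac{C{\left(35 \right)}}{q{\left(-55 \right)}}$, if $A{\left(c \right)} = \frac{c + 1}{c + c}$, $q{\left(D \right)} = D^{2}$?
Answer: $- \frac{1424488}{1488905} \approx -0.95674$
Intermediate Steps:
$A{\left(c \right)} = \frac{1 + c}{2 c}$
$C{\left(o \right)} = o$ ($C{\left(o \right)} = o + o \frac{1 - 1}{2 \left(-1\right)} = o + o \frac{1}{2} \left(-1\right) 0 = o + o 0 = o + 0 = o$)
$\frac{2383}{-2461} + \frac{C{\left(35 \right)}}{q{\left(-55 \right)}} = \frac{2383}{-2461} + \frac{35}{\left(-55\right)^{2}} = 2383 \left(- \frac{1}{2461}\right) + \frac{35}{3025} = - \frac{2383}{2461} + 35 \cdot \frac{1}{3025} = - \frac{2383}{2461} + \frac{7}{605} = - \frac{1424488}{1488905}$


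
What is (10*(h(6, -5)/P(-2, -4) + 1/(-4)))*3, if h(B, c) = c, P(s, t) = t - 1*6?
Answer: 15/2 ≈ 7.5000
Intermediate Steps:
P(s, t) = -6 + t (P(s, t) = t - 6 = -6 + t)
(10*(h(6, -5)/P(-2, -4) + 1/(-4)))*3 = (10*(-5/(-6 - 4) + 1/(-4)))*3 = (10*(-5/(-10) + 1*(-¼)))*3 = (10*(-5*(-⅒) - ¼))*3 = (10*(½ - ¼))*3 = (10*(¼))*3 = (5/2)*3 = 15/2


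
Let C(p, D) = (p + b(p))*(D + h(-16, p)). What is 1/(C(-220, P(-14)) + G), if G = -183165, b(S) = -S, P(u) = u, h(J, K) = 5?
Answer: -1/183165 ≈ -5.4596e-6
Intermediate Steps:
C(p, D) = 0 (C(p, D) = (p - p)*(D + 5) = 0*(5 + D) = 0)
1/(C(-220, P(-14)) + G) = 1/(0 - 183165) = 1/(-183165) = -1/183165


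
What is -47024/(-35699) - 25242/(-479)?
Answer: 923638654/17099821 ≈ 54.015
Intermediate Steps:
-47024/(-35699) - 25242/(-479) = -47024*(-1/35699) - 25242*(-1/479) = 47024/35699 + 25242/479 = 923638654/17099821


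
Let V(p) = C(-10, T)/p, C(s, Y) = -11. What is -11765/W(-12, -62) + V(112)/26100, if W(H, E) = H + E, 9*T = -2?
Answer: 17195723593/108158400 ≈ 158.99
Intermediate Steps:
T = -2/9 (T = (1/9)*(-2) = -2/9 ≈ -0.22222)
V(p) = -11/p
W(H, E) = E + H
-11765/W(-12, -62) + V(112)/26100 = -11765/(-62 - 12) - 11/112/26100 = -11765/(-74) - 11*1/112*(1/26100) = -11765*(-1/74) - 11/112*1/26100 = 11765/74 - 11/2923200 = 17195723593/108158400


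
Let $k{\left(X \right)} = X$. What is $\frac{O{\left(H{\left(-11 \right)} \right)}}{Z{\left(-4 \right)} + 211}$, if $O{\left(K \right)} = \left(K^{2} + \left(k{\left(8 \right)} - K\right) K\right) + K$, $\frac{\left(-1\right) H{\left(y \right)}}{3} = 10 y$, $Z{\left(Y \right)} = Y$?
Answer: $\frac{330}{23} \approx 14.348$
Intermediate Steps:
$H{\left(y \right)} = - 30 y$ ($H{\left(y \right)} = - 3 \cdot 10 y = - 30 y$)
$O{\left(K \right)} = K + K^{2} + K \left(8 - K\right)$ ($O{\left(K \right)} = \left(K^{2} + \left(8 - K\right) K\right) + K = \left(K^{2} + K \left(8 - K\right)\right) + K = K + K^{2} + K \left(8 - K\right)$)
$\frac{O{\left(H{\left(-11 \right)} \right)}}{Z{\left(-4 \right)} + 211} = \frac{9 \left(\left(-30\right) \left(-11\right)\right)}{-4 + 211} = \frac{9 \cdot 330}{207} = 2970 \cdot \frac{1}{207} = \frac{330}{23}$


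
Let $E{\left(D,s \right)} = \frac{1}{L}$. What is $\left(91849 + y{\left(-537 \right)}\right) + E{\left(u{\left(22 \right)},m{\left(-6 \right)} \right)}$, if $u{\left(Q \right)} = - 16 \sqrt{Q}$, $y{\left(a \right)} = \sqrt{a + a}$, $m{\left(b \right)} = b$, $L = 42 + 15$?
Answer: $\frac{5235394}{57} + i \sqrt{1074} \approx 91849.0 + 32.772 i$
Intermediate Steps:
$L = 57$
$y{\left(a \right)} = \sqrt{2} \sqrt{a}$ ($y{\left(a \right)} = \sqrt{2 a} = \sqrt{2} \sqrt{a}$)
$E{\left(D,s \right)} = \frac{1}{57}$
$\left(91849 + y{\left(-537 \right)}\right) + E{\left(u{\left(22 \right)},m{\left(-6 \right)} \right)} = \left(91849 + \sqrt{2} \sqrt{-537}\right) + \frac{1}{57} = \left(91849 + \sqrt{2} i \sqrt{537}\right) + \frac{1}{57} = \left(91849 + i \sqrt{1074}\right) + \frac{1}{57} = \frac{5235394}{57} + i \sqrt{1074}$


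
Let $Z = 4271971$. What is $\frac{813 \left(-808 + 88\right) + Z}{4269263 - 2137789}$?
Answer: $\frac{3686611}{2131474} \approx 1.7296$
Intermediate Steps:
$\frac{813 \left(-808 + 88\right) + Z}{4269263 - 2137789} = \frac{813 \left(-808 + 88\right) + 4271971}{4269263 - 2137789} = \frac{813 \left(-720\right) + 4271971}{2131474} = \left(-585360 + 4271971\right) \frac{1}{2131474} = 3686611 \cdot \frac{1}{2131474} = \frac{3686611}{2131474}$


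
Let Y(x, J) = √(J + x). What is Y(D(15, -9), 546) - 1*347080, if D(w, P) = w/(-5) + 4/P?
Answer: -347080 + √4883/3 ≈ -3.4706e+5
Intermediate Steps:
D(w, P) = 4/P - w/5 (D(w, P) = w*(-⅕) + 4/P = -w/5 + 4/P = 4/P - w/5)
Y(D(15, -9), 546) - 1*347080 = √(546 + (4/(-9) - ⅕*15)) - 1*347080 = √(546 + (4*(-⅑) - 3)) - 347080 = √(546 + (-4/9 - 3)) - 347080 = √(546 - 31/9) - 347080 = √(4883/9) - 347080 = √4883/3 - 347080 = -347080 + √4883/3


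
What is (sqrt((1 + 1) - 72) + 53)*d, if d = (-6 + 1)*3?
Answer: -795 - 15*I*sqrt(70) ≈ -795.0 - 125.5*I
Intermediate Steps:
d = -15 (d = -5*3 = -15)
(sqrt((1 + 1) - 72) + 53)*d = (sqrt((1 + 1) - 72) + 53)*(-15) = (sqrt(2 - 72) + 53)*(-15) = (sqrt(-70) + 53)*(-15) = (I*sqrt(70) + 53)*(-15) = (53 + I*sqrt(70))*(-15) = -795 - 15*I*sqrt(70)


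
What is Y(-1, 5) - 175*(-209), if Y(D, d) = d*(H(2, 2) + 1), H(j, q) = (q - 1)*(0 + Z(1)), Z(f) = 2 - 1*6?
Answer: 36560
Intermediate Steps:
Z(f) = -4 (Z(f) = 2 - 6 = -4)
H(j, q) = 4 - 4*q (H(j, q) = (q - 1)*(0 - 4) = (-1 + q)*(-4) = 4 - 4*q)
Y(D, d) = -3*d (Y(D, d) = d*((4 - 4*2) + 1) = d*((4 - 8) + 1) = d*(-4 + 1) = d*(-3) = -3*d)
Y(-1, 5) - 175*(-209) = -3*5 - 175*(-209) = -15 + 36575 = 36560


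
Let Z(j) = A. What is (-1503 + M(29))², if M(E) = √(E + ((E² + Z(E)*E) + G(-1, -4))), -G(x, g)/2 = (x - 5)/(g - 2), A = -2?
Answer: 2259819 - 27054*√10 ≈ 2.1743e+6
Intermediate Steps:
G(x, g) = -2*(-5 + x)/(-2 + g) (G(x, g) = -2*(x - 5)/(g - 2) = -2*(-5 + x)/(-2 + g))
Z(j) = -2
M(E) = √(-2 + E² - E) (M(E) = √(E + ((E² - 2*E) + 2*(5 - 1*(-1))/(-2 - 4))) = √(E + ((E² - 2*E) + 2*(5 + 1)/(-6))) = √(E + ((E² - 2*E) + 2*(-⅙)*6)) = √(E + ((E² - 2*E) - 2)) = √(E + (-2 + E² - 2*E)) = √(-2 + E² - E))
(-1503 + M(29))² = (-1503 + √(-2 + 29² - 1*29))² = (-1503 + √(-2 + 841 - 29))² = (-1503 + √810)² = (-1503 + 9*√10)²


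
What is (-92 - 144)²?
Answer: 55696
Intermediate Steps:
(-92 - 144)² = (-236)² = 55696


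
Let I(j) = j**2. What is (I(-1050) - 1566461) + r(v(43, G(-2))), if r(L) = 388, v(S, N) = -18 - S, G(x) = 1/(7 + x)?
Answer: -463573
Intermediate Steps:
(I(-1050) - 1566461) + r(v(43, G(-2))) = ((-1050)**2 - 1566461) + 388 = (1102500 - 1566461) + 388 = -463961 + 388 = -463573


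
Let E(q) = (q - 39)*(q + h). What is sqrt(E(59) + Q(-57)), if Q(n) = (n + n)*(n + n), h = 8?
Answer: 32*sqrt(14) ≈ 119.73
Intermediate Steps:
E(q) = (-39 + q)*(8 + q) (E(q) = (q - 39)*(q + 8) = (-39 + q)*(8 + q))
Q(n) = 4*n**2 (Q(n) = (2*n)*(2*n) = 4*n**2)
sqrt(E(59) + Q(-57)) = sqrt((-312 + 59**2 - 31*59) + 4*(-57)**2) = sqrt((-312 + 3481 - 1829) + 4*3249) = sqrt(1340 + 12996) = sqrt(14336) = 32*sqrt(14)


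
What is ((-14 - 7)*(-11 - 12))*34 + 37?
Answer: 16459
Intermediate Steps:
((-14 - 7)*(-11 - 12))*34 + 37 = -21*(-23)*34 + 37 = 483*34 + 37 = 16422 + 37 = 16459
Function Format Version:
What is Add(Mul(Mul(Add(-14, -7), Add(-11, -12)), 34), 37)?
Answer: 16459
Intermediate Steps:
Add(Mul(Mul(Add(-14, -7), Add(-11, -12)), 34), 37) = Add(Mul(Mul(-21, -23), 34), 37) = Add(Mul(483, 34), 37) = Add(16422, 37) = 16459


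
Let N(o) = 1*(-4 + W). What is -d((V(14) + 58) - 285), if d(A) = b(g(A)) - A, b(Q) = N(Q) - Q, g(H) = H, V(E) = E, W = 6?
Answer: -428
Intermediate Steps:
N(o) = 2 (N(o) = 1*(-4 + 6) = 1*2 = 2)
b(Q) = 2 - Q
d(A) = 2 - 2*A (d(A) = (2 - A) - A = 2 - 2*A)
-d((V(14) + 58) - 285) = -(2 - 2*((14 + 58) - 285)) = -(2 - 2*(72 - 285)) = -(2 - 2*(-213)) = -(2 + 426) = -1*428 = -428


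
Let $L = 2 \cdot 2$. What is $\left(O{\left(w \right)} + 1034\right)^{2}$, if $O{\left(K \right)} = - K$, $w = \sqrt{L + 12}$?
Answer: $1060900$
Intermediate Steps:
$L = 4$
$w = 4$ ($w = \sqrt{4 + 12} = \sqrt{16} = 4$)
$\left(O{\left(w \right)} + 1034\right)^{2} = \left(\left(-1\right) 4 + 1034\right)^{2} = \left(-4 + 1034\right)^{2} = 1030^{2} = 1060900$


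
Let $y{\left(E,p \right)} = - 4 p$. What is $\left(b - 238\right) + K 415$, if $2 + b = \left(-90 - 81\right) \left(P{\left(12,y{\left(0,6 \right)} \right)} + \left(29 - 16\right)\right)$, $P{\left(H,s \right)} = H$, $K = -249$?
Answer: $-107850$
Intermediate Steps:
$b = -4277$ ($b = -2 + \left(-90 - 81\right) \left(12 + \left(29 - 16\right)\right) = -2 - 171 \left(12 + \left(29 - 16\right)\right) = -2 - 171 \left(12 + 13\right) = -2 - 4275 = -4277$)
$\left(b - 238\right) + K 415 = \left(-4277 - 238\right) - 103335 = -4515 - 103335 = -107850$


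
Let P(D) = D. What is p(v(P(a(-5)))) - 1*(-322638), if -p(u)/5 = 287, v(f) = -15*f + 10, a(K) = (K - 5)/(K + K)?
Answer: 321203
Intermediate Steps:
a(K) = (-5 + K)/(2*K) (a(K) = (-5 + K)/((2*K)) = (-5 + K)*(1/(2*K)) = (-5 + K)/(2*K))
v(f) = 10 - 15*f
p(u) = -1435 (p(u) = -5*287 = -1435)
p(v(P(a(-5)))) - 1*(-322638) = -1435 - 1*(-322638) = -1435 + 322638 = 321203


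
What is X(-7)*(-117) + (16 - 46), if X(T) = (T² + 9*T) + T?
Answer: 2427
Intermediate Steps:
X(T) = T² + 10*T
X(-7)*(-117) + (16 - 46) = -7*(10 - 7)*(-117) + (16 - 46) = -7*3*(-117) - 30 = -21*(-117) - 30 = 2457 - 30 = 2427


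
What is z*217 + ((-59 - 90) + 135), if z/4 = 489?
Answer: 424438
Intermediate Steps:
z = 1956 (z = 4*489 = 1956)
z*217 + ((-59 - 90) + 135) = 1956*217 + ((-59 - 90) + 135) = 424452 + (-149 + 135) = 424452 - 14 = 424438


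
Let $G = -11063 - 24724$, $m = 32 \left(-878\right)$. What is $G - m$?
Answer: $-7691$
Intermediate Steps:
$m = -28096$
$G = -35787$ ($G = -11063 - 24724 = -35787$)
$G - m = -35787 - -28096 = -35787 + 28096 = -7691$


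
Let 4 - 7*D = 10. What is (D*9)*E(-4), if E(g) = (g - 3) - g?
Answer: 162/7 ≈ 23.143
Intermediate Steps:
D = -6/7 (D = 4/7 - ⅐*10 = 4/7 - 10/7 = -6/7 ≈ -0.85714)
E(g) = -3 (E(g) = (-3 + g) - g = -3)
(D*9)*E(-4) = -6/7*9*(-3) = -54/7*(-3) = 162/7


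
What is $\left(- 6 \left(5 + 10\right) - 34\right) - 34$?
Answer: $-158$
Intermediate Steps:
$\left(- 6 \left(5 + 10\right) - 34\right) - 34 = \left(\left(-6\right) 15 - 34\right) - 34 = \left(-90 - 34\right) - 34 = -124 - 34 = -158$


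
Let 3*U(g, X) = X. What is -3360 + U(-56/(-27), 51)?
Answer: -3343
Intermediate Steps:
U(g, X) = X/3
-3360 + U(-56/(-27), 51) = -3360 + (⅓)*51 = -3360 + 17 = -3343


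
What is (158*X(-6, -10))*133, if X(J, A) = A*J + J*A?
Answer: 2521680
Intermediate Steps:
X(J, A) = 2*A*J (X(J, A) = A*J + A*J = 2*A*J)
(158*X(-6, -10))*133 = (158*(2*(-10)*(-6)))*133 = (158*120)*133 = 18960*133 = 2521680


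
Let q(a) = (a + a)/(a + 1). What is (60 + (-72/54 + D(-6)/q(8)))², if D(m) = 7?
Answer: 9030025/2304 ≈ 3919.3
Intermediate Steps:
q(a) = 2*a/(1 + a) (q(a) = (2*a)/(1 + a) = 2*a/(1 + a))
(60 + (-72/54 + D(-6)/q(8)))² = (60 + (-72/54 + 7/((2*8/(1 + 8)))))² = (60 + (-72*1/54 + 7/((2*8/9))))² = (60 + (-4/3 + 7/((2*8*(⅑)))))² = (60 + (-4/3 + 7/(16/9)))² = (60 + (-4/3 + 7*(9/16)))² = (60 + (-4/3 + 63/16))² = (60 + 125/48)² = (3005/48)² = 9030025/2304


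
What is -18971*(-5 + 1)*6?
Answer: 455304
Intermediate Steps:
-18971*(-5 + 1)*6 = -(-75884)*6 = -18971*(-24) = 455304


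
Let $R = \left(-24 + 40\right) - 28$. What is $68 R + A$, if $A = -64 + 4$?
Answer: $-876$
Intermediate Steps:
$A = -60$
$R = -12$ ($R = 16 - 28 = -12$)
$68 R + A = 68 \left(-12\right) - 60 = -816 - 60 = -876$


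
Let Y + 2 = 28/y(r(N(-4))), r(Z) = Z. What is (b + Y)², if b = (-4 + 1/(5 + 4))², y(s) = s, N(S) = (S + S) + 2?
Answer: 469225/6561 ≈ 71.517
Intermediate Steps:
N(S) = 2 + 2*S (N(S) = 2*S + 2 = 2 + 2*S)
Y = -20/3 (Y = -2 + 28/(2 + 2*(-4)) = -2 + 28/(2 - 8) = -2 + 28/(-6) = -2 + 28*(-⅙) = -2 - 14/3 = -20/3 ≈ -6.6667)
b = 1225/81 (b = (-4 + 1/9)² = (-4 + ⅑)² = (-35/9)² = 1225/81 ≈ 15.123)
(b + Y)² = (1225/81 - 20/3)² = (685/81)² = 469225/6561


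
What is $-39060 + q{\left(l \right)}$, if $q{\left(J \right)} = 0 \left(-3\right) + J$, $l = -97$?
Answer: $-39157$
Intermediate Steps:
$q{\left(J \right)} = J$ ($q{\left(J \right)} = 0 + J = J$)
$-39060 + q{\left(l \right)} = -39060 - 97 = -39157$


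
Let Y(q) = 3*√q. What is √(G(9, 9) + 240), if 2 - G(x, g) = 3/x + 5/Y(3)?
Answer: √(2175 - 5*√3)/3 ≈ 15.515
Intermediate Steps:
G(x, g) = 2 - 3/x - 5*√3/9 (G(x, g) = 2 - (3/x + 5/((3*√3))) = 2 - (3/x + 5*(√3/9)) = 2 - (3/x + 5*√3/9) = 2 + (-3/x - 5*√3/9) = 2 - 3/x - 5*√3/9)
√(G(9, 9) + 240) = √((2 - 3/9 - 5*√3/9) + 240) = √((2 - 3*⅑ - 5*√3/9) + 240) = √((2 - ⅓ - 5*√3/9) + 240) = √((5/3 - 5*√3/9) + 240) = √(725/3 - 5*√3/9)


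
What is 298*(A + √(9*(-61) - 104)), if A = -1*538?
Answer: -160324 + 298*I*√653 ≈ -1.6032e+5 + 7615.1*I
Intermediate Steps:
A = -538
298*(A + √(9*(-61) - 104)) = 298*(-538 + √(9*(-61) - 104)) = 298*(-538 + √(-549 - 104)) = 298*(-538 + √(-653)) = 298*(-538 + I*√653) = -160324 + 298*I*√653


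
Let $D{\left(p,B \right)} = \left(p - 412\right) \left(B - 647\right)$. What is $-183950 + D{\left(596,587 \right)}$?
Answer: $-194990$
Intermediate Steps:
$D{\left(p,B \right)} = \left(-647 + B\right) \left(-412 + p\right)$ ($D{\left(p,B \right)} = \left(-412 + p\right) \left(-647 + B\right) = \left(-647 + B\right) \left(-412 + p\right)$)
$-183950 + D{\left(596,587 \right)} = -183950 + \left(266564 - 385612 - 241844 + 587 \cdot 596\right) = -183950 + \left(266564 - 385612 - 241844 + 349852\right) = -183950 - 11040 = -194990$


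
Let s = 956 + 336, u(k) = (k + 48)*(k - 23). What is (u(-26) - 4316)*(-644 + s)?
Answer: -3495312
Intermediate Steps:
u(k) = (-23 + k)*(48 + k) (u(k) = (48 + k)*(-23 + k) = (-23 + k)*(48 + k))
s = 1292
(u(-26) - 4316)*(-644 + s) = ((-1104 + (-26)**2 + 25*(-26)) - 4316)*(-644 + 1292) = ((-1104 + 676 - 650) - 4316)*648 = (-1078 - 4316)*648 = -5394*648 = -3495312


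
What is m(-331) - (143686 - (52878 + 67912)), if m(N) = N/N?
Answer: -22895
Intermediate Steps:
m(N) = 1
m(-331) - (143686 - (52878 + 67912)) = 1 - (143686 - (52878 + 67912)) = 1 - (143686 - 1*120790) = 1 - (143686 - 120790) = 1 - 1*22896 = 1 - 22896 = -22895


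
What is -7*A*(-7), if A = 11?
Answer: 539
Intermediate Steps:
-7*A*(-7) = -7*11*(-7) = -77*(-7) = 539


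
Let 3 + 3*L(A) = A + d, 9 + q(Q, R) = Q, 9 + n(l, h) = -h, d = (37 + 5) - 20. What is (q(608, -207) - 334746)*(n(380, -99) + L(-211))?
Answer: -8687822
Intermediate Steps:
d = 22 (d = 42 - 20 = 22)
n(l, h) = -9 - h
q(Q, R) = -9 + Q
L(A) = 19/3 + A/3 (L(A) = -1 + (A + 22)/3 = -1 + (22 + A)/3 = -1 + (22/3 + A/3) = 19/3 + A/3)
(q(608, -207) - 334746)*(n(380, -99) + L(-211)) = ((-9 + 608) - 334746)*((-9 - 1*(-99)) + (19/3 + (⅓)*(-211))) = (599 - 334746)*((-9 + 99) + (19/3 - 211/3)) = -334147*(90 - 64) = -334147*26 = -8687822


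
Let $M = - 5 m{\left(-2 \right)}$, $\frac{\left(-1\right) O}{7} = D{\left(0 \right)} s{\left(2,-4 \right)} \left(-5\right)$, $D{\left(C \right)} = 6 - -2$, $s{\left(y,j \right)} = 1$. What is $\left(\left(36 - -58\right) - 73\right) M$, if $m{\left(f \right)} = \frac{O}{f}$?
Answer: $14700$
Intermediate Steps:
$D{\left(C \right)} = 8$ ($D{\left(C \right)} = 6 + 2 = 8$)
$O = 280$ ($O = - 7 \cdot 8 \cdot 1 \left(-5\right) = - 7 \cdot 8 \left(-5\right) = \left(-7\right) \left(-40\right) = 280$)
$m{\left(f \right)} = \frac{280}{f}$
$M = 700$ ($M = - 5 \frac{280}{-2} = - 5 \cdot 280 \left(- \frac{1}{2}\right) = \left(-5\right) \left(-140\right) = 700$)
$\left(\left(36 - -58\right) - 73\right) M = \left(\left(36 - -58\right) - 73\right) 700 = \left(\left(36 + 58\right) - 73\right) 700 = \left(94 - 73\right) 700 = 21 \cdot 700 = 14700$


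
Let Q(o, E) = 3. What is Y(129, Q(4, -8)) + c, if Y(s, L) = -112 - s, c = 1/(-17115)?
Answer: -4124716/17115 ≈ -241.00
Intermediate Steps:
c = -1/17115 ≈ -5.8428e-5
Y(129, Q(4, -8)) + c = (-112 - 1*129) - 1/17115 = (-112 - 129) - 1/17115 = -241 - 1/17115 = -4124716/17115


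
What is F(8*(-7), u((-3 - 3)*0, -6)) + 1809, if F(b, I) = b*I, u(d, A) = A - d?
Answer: 2145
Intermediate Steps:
F(b, I) = I*b
F(8*(-7), u((-3 - 3)*0, -6)) + 1809 = (-6 - (-3 - 3)*0)*(8*(-7)) + 1809 = (-6 - (-6)*0)*(-56) + 1809 = (-6 - 1*0)*(-56) + 1809 = (-6 + 0)*(-56) + 1809 = -6*(-56) + 1809 = 336 + 1809 = 2145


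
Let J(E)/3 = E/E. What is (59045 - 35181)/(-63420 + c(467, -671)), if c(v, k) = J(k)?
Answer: -23864/63417 ≈ -0.37630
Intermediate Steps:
J(E) = 3 (J(E) = 3*(E/E) = 3*1 = 3)
c(v, k) = 3
(59045 - 35181)/(-63420 + c(467, -671)) = (59045 - 35181)/(-63420 + 3) = 23864/(-63417) = 23864*(-1/63417) = -23864/63417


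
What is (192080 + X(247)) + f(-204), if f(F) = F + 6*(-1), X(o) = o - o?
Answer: 191870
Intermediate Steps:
X(o) = 0
f(F) = -6 + F (f(F) = F - 6 = -6 + F)
(192080 + X(247)) + f(-204) = (192080 + 0) + (-6 - 204) = 192080 - 210 = 191870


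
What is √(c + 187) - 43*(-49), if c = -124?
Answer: 2107 + 3*√7 ≈ 2114.9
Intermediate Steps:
√(c + 187) - 43*(-49) = √(-124 + 187) - 43*(-49) = √63 + 2107 = 3*√7 + 2107 = 2107 + 3*√7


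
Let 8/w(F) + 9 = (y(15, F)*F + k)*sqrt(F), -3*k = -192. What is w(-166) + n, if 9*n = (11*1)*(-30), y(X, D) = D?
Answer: -13929903953126/379906471443 - 220960*I*sqrt(166)/126635490481 ≈ -36.667 - 2.2481e-5*I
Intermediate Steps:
k = 64 (k = -1/3*(-192) = 64)
w(F) = 8/(-9 + sqrt(F)*(64 + F**2)) (w(F) = 8/(-9 + (F*F + 64)*sqrt(F)) = 8/(-9 + (F**2 + 64)*sqrt(F)) = 8/(-9 + (64 + F**2)*sqrt(F)) = 8/(-9 + sqrt(F)*(64 + F**2)))
n = -110/3 (n = ((11*1)*(-30))/9 = (11*(-30))/9 = (1/9)*(-330) = -110/3 ≈ -36.667)
w(-166) + n = 8/(-9 + (-166)**(5/2) + 64*sqrt(-166)) - 110/3 = 8/(-9 + 27556*I*sqrt(166) + 64*(I*sqrt(166))) - 110/3 = 8/(-9 + 27556*I*sqrt(166) + 64*I*sqrt(166)) - 110/3 = 8/(-9 + 27620*I*sqrt(166)) - 110/3 = -110/3 + 8/(-9 + 27620*I*sqrt(166))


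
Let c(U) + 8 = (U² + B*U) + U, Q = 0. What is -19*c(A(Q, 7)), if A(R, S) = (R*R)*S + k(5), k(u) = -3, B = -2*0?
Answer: 38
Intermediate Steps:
B = 0 (B = -1*0 = 0)
A(R, S) = -3 + S*R² (A(R, S) = (R*R)*S - 3 = R²*S - 3 = S*R² - 3 = -3 + S*R²)
c(U) = -8 + U + U² (c(U) = -8 + ((U² + 0*U) + U) = -8 + ((U² + 0) + U) = -8 + (U² + U) = -8 + (U + U²) = -8 + U + U²)
-19*c(A(Q, 7)) = -19*(-8 + (-3 + 7*0²) + (-3 + 7*0²)²) = -19*(-8 + (-3 + 7*0) + (-3 + 7*0)²) = -19*(-8 + (-3 + 0) + (-3 + 0)²) = -19*(-8 - 3 + (-3)²) = -19*(-8 - 3 + 9) = -19*(-2) = 38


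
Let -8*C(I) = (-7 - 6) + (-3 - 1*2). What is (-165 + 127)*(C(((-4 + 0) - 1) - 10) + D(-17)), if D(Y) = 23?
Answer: -1919/2 ≈ -959.50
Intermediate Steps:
C(I) = 9/4 (C(I) = -((-7 - 6) + (-3 - 1*2))/8 = -(-13 + (-3 - 2))/8 = -(-13 - 5)/8 = -⅛*(-18) = 9/4)
(-165 + 127)*(C(((-4 + 0) - 1) - 10) + D(-17)) = (-165 + 127)*(9/4 + 23) = -38*101/4 = -1919/2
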